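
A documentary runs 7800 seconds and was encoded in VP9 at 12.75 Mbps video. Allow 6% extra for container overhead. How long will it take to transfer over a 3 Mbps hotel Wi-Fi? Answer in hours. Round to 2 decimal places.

9.76 hours

File: 12.750 Mbps × 7800 s = 99450.0 Mb.
With 6% container overhead: ×1.06. → 105417.0 Mb.
At 3 Mbps: 105417.0 / 3 = 35139.0 s ≈ 9.76 hours.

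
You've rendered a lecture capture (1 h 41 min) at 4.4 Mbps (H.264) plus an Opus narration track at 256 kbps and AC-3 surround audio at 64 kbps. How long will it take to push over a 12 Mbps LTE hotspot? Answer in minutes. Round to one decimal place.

1 h 41 min = 101 min = 6060 s
Audio total: 256 + 64 = 320 kbps = 0.320 Mbps.
Total bitrate: 4.720 Mbps.
File: 4.720 Mbps × 6060 s = 28603.2 Mb.
At 12 Mbps: 28603.2 / 12 = 2383.6 s ≈ 39.7 minutes.

39.7 minutes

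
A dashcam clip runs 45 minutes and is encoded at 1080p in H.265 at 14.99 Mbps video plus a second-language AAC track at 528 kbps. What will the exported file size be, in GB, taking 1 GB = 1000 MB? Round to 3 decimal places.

5.237 GB

45 min = 2700 s
Audio: 528 kbps = 0.528 Mbps.
Total bitrate: 14.99 + 0.528 = 15.518 Mbps.
Stream data: 15.518 Mbps × 2700 s = 41898.6 Mb.
41,899 Mb ÷ 8 = 5,237 MB → 5.237 GB.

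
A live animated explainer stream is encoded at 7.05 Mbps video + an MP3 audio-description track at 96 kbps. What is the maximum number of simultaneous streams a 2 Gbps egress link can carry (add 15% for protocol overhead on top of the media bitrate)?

243

Audio: 96 kbps = 0.096 Mbps.
Per-viewer media rate: 7.146 Mbps.
On the wire with 15% overhead: 8.218 Mbps.
2 Gbps = 2,000 Mbps; 2,000 / 8.218 = 243.37 → 243 viewers.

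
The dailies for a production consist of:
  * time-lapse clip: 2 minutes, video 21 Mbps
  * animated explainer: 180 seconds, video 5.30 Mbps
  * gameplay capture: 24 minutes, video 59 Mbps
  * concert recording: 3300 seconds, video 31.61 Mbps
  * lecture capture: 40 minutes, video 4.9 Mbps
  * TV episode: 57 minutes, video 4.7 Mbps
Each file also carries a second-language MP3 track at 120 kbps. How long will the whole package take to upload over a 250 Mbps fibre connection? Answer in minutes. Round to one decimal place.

14.8 minutes

Audio: 120 kbps = 0.120 Mbps.
time-lapse clip: 21.120 Mbps × 120 s = 2534.4 Mb
animated explainer: 5.420 Mbps × 180 s = 975.6 Mb
gameplay capture: 59.120 Mbps × 1440 s = 85132.8 Mb
concert recording: 31.730 Mbps × 3300 s = 104709.0 Mb
lecture capture: 5.020 Mbps × 2400 s = 12048.0 Mb
TV episode: 4.820 Mbps × 3420 s = 16484.4 Mb
Total: 221884.2 Mb = 27735.5 MB.
At 250 Mbps: 221884.2 / 250 = 888 s ≈ 14.8 minutes.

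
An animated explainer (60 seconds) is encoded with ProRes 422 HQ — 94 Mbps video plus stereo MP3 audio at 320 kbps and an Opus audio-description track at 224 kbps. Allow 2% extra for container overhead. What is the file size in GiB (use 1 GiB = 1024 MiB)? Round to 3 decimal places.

Audio total: 320 + 224 = 544 kbps = 0.544 Mbps.
Total bitrate: 94 + 0.544 = 94.544 Mbps.
Stream data: 94.544 Mbps × 60 s = 5672.6 Mb.
With 2% container overhead: ×1.02.
5,786 Mb = 723,261,600 bytes ÷ 1,073,741,824 = 0.6736 GiB.

0.674 GiB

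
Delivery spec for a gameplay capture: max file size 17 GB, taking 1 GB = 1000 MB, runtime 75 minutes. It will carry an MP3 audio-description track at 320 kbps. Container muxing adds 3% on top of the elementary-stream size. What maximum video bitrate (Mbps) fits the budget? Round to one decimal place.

29.0 Mbps

Budget: 17 GB = 136000.0 Mb.
Stream payload after overhead: 136000.0 / 1.03 = 132038.8 Mb.
75 min = 4500 s
Total bitrate budget: 132038.8 Mb / 4500 s = 29.342 Mbps.
Audio: 320 kbps = 0.320 Mbps.
Video: 29.342 − 0.320 = 29.022 Mbps.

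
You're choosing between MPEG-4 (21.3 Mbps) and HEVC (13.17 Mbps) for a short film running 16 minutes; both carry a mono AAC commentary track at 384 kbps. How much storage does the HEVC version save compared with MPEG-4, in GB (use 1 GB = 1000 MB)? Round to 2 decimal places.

16 min = 960 s
Audio: 384 kbps = 0.384 Mbps.
MPEG-4: 21.684 Mbps × 960 s = 20816.6 Mb = 2.602 GB.
HEVC: 13.554 Mbps × 960 s = 13011.8 Mb = 1.626 GB.
Saving: 2.602 − 1.626 = 0.976 GB.

0.98 GB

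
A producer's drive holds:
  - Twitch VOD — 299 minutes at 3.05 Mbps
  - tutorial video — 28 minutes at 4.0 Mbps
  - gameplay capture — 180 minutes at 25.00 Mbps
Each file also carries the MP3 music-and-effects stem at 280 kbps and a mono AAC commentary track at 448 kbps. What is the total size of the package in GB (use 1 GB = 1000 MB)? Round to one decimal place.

44.2 GB

Audio total: 280 + 448 = 728 kbps = 0.728 Mbps.
Twitch VOD: 3.778 Mbps × 17940 s = 67777.3 Mb
tutorial video: 4.728 Mbps × 1680 s = 7943.0 Mb
gameplay capture: 25.728 Mbps × 10800 s = 277862.4 Mb
Total: 353582.8 Mb = 44197.8 MB.
= 44.20 GB.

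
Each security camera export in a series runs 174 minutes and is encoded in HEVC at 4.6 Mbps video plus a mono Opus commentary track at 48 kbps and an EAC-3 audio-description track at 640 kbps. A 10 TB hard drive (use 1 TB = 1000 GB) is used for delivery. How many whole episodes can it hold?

1449

174 min = 10440 s
Audio total: 48 + 640 = 688 kbps = 0.688 Mbps.
Total bitrate: 5.288 Mbps.
Per item: 5.288 Mbps × 10440 s = 55,207 Mb = 6,901 MB.
Capacity: 10 TB = 80,000,000 Mb; 1449.10 items → 1449 complete.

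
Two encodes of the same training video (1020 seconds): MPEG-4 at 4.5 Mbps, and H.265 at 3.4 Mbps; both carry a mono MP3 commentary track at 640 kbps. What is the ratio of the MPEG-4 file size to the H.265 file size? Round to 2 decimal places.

Audio: 640 kbps = 0.640 Mbps.
MPEG-4: 5.140 Mbps × 1020 s = 5242.8 Mb = 0.610 GiB.
H.265: 4.040 Mbps × 1020 s = 4120.8 Mb = 0.480 GiB.
Ratio: 0.610 / 0.480 = 1.272.

1.27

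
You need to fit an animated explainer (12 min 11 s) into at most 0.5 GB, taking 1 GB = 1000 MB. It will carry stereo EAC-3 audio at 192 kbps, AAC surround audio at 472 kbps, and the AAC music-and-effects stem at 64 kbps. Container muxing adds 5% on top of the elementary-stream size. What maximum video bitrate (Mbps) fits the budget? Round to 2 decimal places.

4.48 Mbps

Budget: 0.5 GB = 4000.0 Mb.
Stream payload after overhead: 4000.0 / 1.05 = 3809.5 Mb.
12 min 11 s = 731 s
Total bitrate budget: 3809.5 Mb / 731 s = 5.211 Mbps.
Audio total: 192 + 472 + 64 = 728 kbps = 0.728 Mbps.
Video: 5.211 − 0.728 = 4.483 Mbps.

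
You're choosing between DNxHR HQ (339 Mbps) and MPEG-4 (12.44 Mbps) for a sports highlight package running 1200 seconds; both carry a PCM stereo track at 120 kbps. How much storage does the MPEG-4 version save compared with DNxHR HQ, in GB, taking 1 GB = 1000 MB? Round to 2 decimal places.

Audio: 120 kbps = 0.120 Mbps.
DNxHR HQ: 339.120 Mbps × 1200 s = 406944.0 Mb = 50.868 GB.
MPEG-4: 12.560 Mbps × 1200 s = 15072.0 Mb = 1.884 GB.
Saving: 50.868 − 1.884 = 48.984 GB.

48.98 GB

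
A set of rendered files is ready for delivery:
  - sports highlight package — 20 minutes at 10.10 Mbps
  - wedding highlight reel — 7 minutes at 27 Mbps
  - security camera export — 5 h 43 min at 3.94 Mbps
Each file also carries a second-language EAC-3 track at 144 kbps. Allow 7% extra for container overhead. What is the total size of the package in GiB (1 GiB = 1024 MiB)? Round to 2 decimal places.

Audio: 144 kbps = 0.144 Mbps.
sports highlight package: 10.244 Mbps × 1200 s × 1.07 = 13153.3 Mb
wedding highlight reel: 27.144 Mbps × 420 s × 1.07 = 12198.5 Mb
security camera export: 4.084 Mbps × 20580 s × 1.07 = 89932.1 Mb
Total: 115283.9 Mb = 14410.5 MB.
= 13.42 GiB.

13.42 GiB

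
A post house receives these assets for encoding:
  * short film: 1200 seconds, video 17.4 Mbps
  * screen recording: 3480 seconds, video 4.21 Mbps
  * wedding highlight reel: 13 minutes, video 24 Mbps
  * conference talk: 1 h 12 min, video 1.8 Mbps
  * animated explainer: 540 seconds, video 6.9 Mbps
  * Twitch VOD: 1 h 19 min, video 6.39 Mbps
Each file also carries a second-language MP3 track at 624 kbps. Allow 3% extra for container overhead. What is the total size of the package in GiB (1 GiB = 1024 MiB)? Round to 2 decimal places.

Audio: 624 kbps = 0.624 Mbps.
short film: 18.024 Mbps × 1200 s × 1.03 = 22277.7 Mb
screen recording: 4.834 Mbps × 3480 s × 1.03 = 17327.0 Mb
wedding highlight reel: 24.624 Mbps × 780 s × 1.03 = 19782.9 Mb
conference talk: 2.424 Mbps × 4320 s × 1.03 = 10785.8 Mb
animated explainer: 7.524 Mbps × 540 s × 1.03 = 4184.8 Mb
Twitch VOD: 7.014 Mbps × 4740 s × 1.03 = 34243.8 Mb
Total: 108602.0 Mb = 13575.3 MB.
= 12.64 GiB.

12.64 GiB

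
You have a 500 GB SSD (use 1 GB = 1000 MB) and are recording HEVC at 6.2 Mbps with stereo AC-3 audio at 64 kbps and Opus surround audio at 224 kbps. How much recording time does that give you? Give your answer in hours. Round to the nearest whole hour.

Audio total: 64 + 224 = 288 kbps = 0.288 Mbps.
Total bitrate: 6.2 + 0.288 = 6.488 Mbps.
Capacity: 500 GB = 4,000,000 Mb.
Recording time: 4,000,000 / 6.488 = 616,523 s ≈ 171 hours.

171 hours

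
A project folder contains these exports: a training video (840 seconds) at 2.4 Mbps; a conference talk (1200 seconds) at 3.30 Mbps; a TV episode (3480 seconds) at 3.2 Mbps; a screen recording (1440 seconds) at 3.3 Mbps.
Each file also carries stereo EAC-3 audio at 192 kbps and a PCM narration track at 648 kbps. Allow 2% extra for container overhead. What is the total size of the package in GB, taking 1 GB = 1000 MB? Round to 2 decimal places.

Audio total: 192 + 648 = 840 kbps = 0.840 Mbps.
training video: 3.240 Mbps × 840 s × 1.02 = 2776.0 Mb
conference talk: 4.140 Mbps × 1200 s × 1.02 = 5067.4 Mb
TV episode: 4.040 Mbps × 3480 s × 1.02 = 14340.4 Mb
screen recording: 4.140 Mbps × 1440 s × 1.02 = 6080.8 Mb
Total: 28264.6 Mb = 3533.1 MB.
= 3.533 GB.

3.53 GB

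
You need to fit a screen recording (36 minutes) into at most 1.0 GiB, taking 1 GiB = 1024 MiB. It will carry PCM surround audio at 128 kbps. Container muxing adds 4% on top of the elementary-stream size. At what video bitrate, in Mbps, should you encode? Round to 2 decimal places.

Budget: 1.0 GiB = 8589.9 Mb.
Stream payload after overhead: 8589.9 / 1.04 = 8259.6 Mb.
36 min = 2160 s
Total bitrate budget: 8259.6 Mb / 2160 s = 3.824 Mbps.
Audio: 128 kbps = 0.128 Mbps.
Video: 3.824 − 0.128 = 3.696 Mbps.

3.70 Mbps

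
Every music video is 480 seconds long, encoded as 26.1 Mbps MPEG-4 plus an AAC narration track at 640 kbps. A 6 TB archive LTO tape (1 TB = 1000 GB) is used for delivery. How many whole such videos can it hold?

3739

Audio: 640 kbps = 0.640 Mbps.
Total bitrate: 26.740 Mbps.
Per item: 26.740 Mbps × 480 s = 12,835 Mb = 1,604 MB.
Capacity: 6 TB = 48,000,000 Mb; 3739.72 items → 3739 complete.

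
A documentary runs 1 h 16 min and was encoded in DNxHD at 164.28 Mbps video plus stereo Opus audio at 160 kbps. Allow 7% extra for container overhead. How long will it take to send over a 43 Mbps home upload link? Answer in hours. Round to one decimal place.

1 h 16 min = 76 min = 4560 s
Audio: 160 kbps = 0.160 Mbps.
Total bitrate: 164.440 Mbps.
File: 164.440 Mbps × 4560 s = 749846.4 Mb.
With 7% container overhead: ×1.07. → 802335.6 Mb.
At 43 Mbps: 802335.6 / 43 = 18659.0 s ≈ 5.18 hours.

5.2 hours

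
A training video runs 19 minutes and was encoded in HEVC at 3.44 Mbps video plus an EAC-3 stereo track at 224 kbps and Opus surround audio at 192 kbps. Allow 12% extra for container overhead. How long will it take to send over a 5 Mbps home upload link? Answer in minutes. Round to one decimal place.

19 min = 1140 s
Audio total: 224 + 192 = 416 kbps = 0.416 Mbps.
Total bitrate: 3.856 Mbps.
File: 3.856 Mbps × 1140 s = 4395.8 Mb.
With 12% container overhead: ×1.12. → 4923.3 Mb.
At 5 Mbps: 4923.3 / 5 = 984.7 s ≈ 16.4 minutes.

16.4 minutes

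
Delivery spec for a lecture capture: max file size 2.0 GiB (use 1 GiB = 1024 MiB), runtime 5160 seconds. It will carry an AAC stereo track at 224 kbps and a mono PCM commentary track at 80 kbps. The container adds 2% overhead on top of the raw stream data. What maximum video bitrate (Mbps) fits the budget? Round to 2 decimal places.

Budget: 2.0 GiB = 17179.9 Mb.
Stream payload after overhead: 17179.9 / 1.02 = 16843.0 Mb.
Total bitrate budget: 16843.0 Mb / 5160 s = 3.264 Mbps.
Audio total: 224 + 80 = 304 kbps = 0.304 Mbps.
Video: 3.264 − 0.304 = 2.960 Mbps.

2.96 Mbps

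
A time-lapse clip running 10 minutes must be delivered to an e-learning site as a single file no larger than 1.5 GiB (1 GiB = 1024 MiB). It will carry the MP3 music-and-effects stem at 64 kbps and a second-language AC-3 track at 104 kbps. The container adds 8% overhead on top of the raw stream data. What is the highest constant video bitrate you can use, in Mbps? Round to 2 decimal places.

Budget: 1.5 GiB = 12884.9 Mb.
Stream payload after overhead: 12884.9 / 1.08 = 11930.5 Mb.
10 min = 600 s
Total bitrate budget: 11930.5 Mb / 600 s = 19.884 Mbps.
Audio total: 64 + 104 = 168 kbps = 0.168 Mbps.
Video: 19.884 − 0.168 = 19.716 Mbps.

19.72 Mbps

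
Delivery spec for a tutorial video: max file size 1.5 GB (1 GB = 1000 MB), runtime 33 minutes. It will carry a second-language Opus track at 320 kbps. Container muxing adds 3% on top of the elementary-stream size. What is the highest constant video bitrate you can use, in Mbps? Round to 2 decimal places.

5.56 Mbps

Budget: 1.5 GB = 12000.0 Mb.
Stream payload after overhead: 12000.0 / 1.03 = 11650.5 Mb.
33 min = 1980 s
Total bitrate budget: 11650.5 Mb / 1980 s = 5.884 Mbps.
Audio: 320 kbps = 0.320 Mbps.
Video: 5.884 − 0.320 = 5.564 Mbps.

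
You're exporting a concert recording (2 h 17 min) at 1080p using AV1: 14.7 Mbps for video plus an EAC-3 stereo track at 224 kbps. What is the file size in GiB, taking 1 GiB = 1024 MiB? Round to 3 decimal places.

14.281 GiB

2 h 17 min = 137 min = 8220 s
Audio: 224 kbps = 0.224 Mbps.
Total bitrate: 14.7 + 0.224 = 14.924 Mbps.
Stream data: 14.924 Mbps × 8220 s = 122675.3 Mb.
122,675 Mb = 15,334,410,000 bytes ÷ 1,073,741,824 = 14.28 GiB.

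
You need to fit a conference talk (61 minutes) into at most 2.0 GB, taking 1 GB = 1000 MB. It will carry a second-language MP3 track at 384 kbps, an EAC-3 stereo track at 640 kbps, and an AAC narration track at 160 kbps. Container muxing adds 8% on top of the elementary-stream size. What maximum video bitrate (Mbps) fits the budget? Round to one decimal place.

Budget: 2.0 GB = 16000.0 Mb.
Stream payload after overhead: 16000.0 / 1.08 = 14814.8 Mb.
61 min = 3660 s
Total bitrate budget: 14814.8 Mb / 3660 s = 4.048 Mbps.
Audio total: 384 + 640 + 160 = 1184 kbps = 1.184 Mbps.
Video: 4.048 − 1.184 = 2.864 Mbps.

2.9 Mbps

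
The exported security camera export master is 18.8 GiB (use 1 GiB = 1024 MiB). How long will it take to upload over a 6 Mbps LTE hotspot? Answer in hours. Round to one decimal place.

File: 18.8 GiB = 161490.8 Mb.
At 6 Mbps: 161490.8 / 6 = 26915.1 s ≈ 7.48 hours.

7.5 hours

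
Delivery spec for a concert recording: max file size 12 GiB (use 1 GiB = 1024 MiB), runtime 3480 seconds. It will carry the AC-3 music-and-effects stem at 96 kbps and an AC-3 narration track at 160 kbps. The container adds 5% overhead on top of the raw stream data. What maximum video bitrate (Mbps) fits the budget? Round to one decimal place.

Budget: 12 GiB = 103079.2 Mb.
Stream payload after overhead: 103079.2 / 1.05 = 98170.7 Mb.
Total bitrate budget: 98170.7 Mb / 3480 s = 28.210 Mbps.
Audio total: 96 + 160 = 256 kbps = 0.256 Mbps.
Video: 28.210 − 0.256 = 27.954 Mbps.

28.0 Mbps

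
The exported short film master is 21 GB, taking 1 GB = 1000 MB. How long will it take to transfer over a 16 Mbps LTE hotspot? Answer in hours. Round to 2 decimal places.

2.92 hours

File: 21 GB = 168000.0 Mb.
At 16 Mbps: 168000.0 / 16 = 10500.0 s ≈ 2.92 hours.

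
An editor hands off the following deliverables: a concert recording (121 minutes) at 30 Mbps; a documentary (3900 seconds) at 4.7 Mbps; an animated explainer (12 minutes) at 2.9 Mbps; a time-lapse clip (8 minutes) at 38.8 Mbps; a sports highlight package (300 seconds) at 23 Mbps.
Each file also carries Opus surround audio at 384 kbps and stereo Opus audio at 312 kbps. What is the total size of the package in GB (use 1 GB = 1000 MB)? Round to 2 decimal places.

34.07 GB

Audio total: 384 + 312 = 696 kbps = 0.696 Mbps.
concert recording: 30.696 Mbps × 7260 s = 222853.0 Mb
documentary: 5.396 Mbps × 3900 s = 21044.4 Mb
animated explainer: 3.596 Mbps × 720 s = 2589.1 Mb
time-lapse clip: 39.496 Mbps × 480 s = 18958.1 Mb
sports highlight package: 23.696 Mbps × 300 s = 7108.8 Mb
Total: 272553.4 Mb = 34069.2 MB.
= 34.07 GB.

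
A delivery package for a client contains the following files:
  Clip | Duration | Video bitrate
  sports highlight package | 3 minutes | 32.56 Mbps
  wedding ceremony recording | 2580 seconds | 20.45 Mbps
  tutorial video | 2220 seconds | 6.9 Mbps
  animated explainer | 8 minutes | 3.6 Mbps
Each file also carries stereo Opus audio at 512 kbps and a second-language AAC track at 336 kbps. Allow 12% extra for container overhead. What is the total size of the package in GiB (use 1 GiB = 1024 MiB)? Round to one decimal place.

10.5 GiB

Audio total: 512 + 336 = 848 kbps = 0.848 Mbps.
sports highlight package: 33.408 Mbps × 180 s × 1.12 = 6735.1 Mb
wedding ceremony recording: 21.298 Mbps × 2580 s × 1.12 = 61542.7 Mb
tutorial video: 7.748 Mbps × 2220 s × 1.12 = 19264.6 Mb
animated explainer: 4.448 Mbps × 480 s × 1.12 = 2391.2 Mb
Total: 89933.6 Mb = 11241.7 MB.
= 10.47 GiB.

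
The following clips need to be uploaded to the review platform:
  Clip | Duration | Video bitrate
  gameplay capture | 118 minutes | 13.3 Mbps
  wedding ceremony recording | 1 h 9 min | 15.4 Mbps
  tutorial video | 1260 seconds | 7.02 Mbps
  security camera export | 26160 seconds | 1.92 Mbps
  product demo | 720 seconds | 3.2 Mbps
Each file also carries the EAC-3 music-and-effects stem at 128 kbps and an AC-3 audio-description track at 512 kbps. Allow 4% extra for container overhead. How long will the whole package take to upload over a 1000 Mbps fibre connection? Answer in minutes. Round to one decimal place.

Audio total: 128 + 512 = 640 kbps = 0.640 Mbps.
gameplay capture: 13.940 Mbps × 7080 s × 1.04 = 102643.0 Mb
wedding ceremony recording: 16.040 Mbps × 4140 s × 1.04 = 69061.8 Mb
tutorial video: 7.660 Mbps × 1260 s × 1.04 = 10037.7 Mb
security camera export: 2.560 Mbps × 26160 s × 1.04 = 69648.4 Mb
product demo: 3.840 Mbps × 720 s × 1.04 = 2875.4 Mb
Total: 254266.3 Mb = 31783.3 MB.
At 1000 Mbps: 254266.3 / 1000 = 254 s ≈ 4.24 minutes.

4.2 minutes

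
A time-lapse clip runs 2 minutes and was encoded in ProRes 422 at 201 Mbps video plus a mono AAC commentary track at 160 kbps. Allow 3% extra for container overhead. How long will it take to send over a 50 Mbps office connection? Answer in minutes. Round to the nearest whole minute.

8 minutes

2 min = 120 s
Audio: 160 kbps = 0.160 Mbps.
Total bitrate: 201.160 Mbps.
File: 201.160 Mbps × 120 s = 24139.2 Mb.
With 3% container overhead: ×1.03. → 24863.4 Mb.
At 50 Mbps: 24863.4 / 50 = 497.3 s ≈ 8.29 minutes.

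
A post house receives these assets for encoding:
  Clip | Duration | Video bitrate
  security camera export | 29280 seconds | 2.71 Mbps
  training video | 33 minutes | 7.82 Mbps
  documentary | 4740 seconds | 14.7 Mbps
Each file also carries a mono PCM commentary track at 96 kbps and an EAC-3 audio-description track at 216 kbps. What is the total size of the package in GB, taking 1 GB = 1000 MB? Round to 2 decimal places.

Audio total: 96 + 216 = 312 kbps = 0.312 Mbps.
security camera export: 3.022 Mbps × 29280 s = 88484.2 Mb
training video: 8.132 Mbps × 1980 s = 16101.4 Mb
documentary: 15.012 Mbps × 4740 s = 71156.9 Mb
Total: 175742.4 Mb = 21967.8 MB.
= 21.97 GB.

21.97 GB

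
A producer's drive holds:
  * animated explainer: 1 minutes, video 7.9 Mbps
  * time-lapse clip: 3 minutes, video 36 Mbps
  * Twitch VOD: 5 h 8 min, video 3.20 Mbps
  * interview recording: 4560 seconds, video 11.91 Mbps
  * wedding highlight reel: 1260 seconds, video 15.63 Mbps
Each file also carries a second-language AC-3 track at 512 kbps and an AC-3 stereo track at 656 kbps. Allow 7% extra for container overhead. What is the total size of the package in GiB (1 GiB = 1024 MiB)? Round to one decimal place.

21.0 GiB

Audio total: 512 + 656 = 1168 kbps = 1.168 Mbps.
animated explainer: 9.068 Mbps × 60 s × 1.07 = 582.2 Mb
time-lapse clip: 37.168 Mbps × 180 s × 1.07 = 7158.6 Mb
Twitch VOD: 4.368 Mbps × 18480 s × 1.07 = 86371.1 Mb
interview recording: 13.078 Mbps × 4560 s × 1.07 = 63810.2 Mb
wedding highlight reel: 16.798 Mbps × 1260 s × 1.07 = 22647.1 Mb
Total: 180569.0 Mb = 22571.1 MB.
= 21.02 GiB.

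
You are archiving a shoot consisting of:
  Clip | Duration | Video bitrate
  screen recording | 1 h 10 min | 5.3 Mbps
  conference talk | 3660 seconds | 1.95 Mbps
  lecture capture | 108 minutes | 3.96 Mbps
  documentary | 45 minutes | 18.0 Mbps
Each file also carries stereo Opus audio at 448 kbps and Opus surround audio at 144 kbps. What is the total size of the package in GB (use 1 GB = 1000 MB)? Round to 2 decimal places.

Audio total: 448 + 144 = 592 kbps = 0.592 Mbps.
screen recording: 5.892 Mbps × 4200 s = 24746.4 Mb
conference talk: 2.542 Mbps × 3660 s = 9303.7 Mb
lecture capture: 4.552 Mbps × 6480 s = 29497.0 Mb
documentary: 18.592 Mbps × 2700 s = 50198.4 Mb
Total: 113745.5 Mb = 14218.2 MB.
= 14.22 GB.

14.22 GB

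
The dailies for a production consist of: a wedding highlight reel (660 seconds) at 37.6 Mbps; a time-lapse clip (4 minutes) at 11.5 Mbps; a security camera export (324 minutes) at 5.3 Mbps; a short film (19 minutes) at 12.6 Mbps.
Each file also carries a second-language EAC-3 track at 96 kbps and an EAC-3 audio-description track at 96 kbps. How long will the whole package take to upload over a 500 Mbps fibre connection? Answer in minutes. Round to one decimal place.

Audio total: 96 + 96 = 192 kbps = 0.192 Mbps.
wedding highlight reel: 37.792 Mbps × 660 s = 24942.7 Mb
time-lapse clip: 11.692 Mbps × 240 s = 2806.1 Mb
security camera export: 5.492 Mbps × 19440 s = 106764.5 Mb
short film: 12.792 Mbps × 1140 s = 14582.9 Mb
Total: 149096.2 Mb = 18637.0 MB.
At 500 Mbps: 149096.2 / 500 = 298 s ≈ 4.97 minutes.

5.0 minutes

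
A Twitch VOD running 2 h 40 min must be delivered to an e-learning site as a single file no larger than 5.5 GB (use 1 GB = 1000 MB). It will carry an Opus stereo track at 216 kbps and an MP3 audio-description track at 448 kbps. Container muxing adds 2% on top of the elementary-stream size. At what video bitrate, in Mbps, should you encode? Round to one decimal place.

Budget: 5.5 GB = 44000.0 Mb.
Stream payload after overhead: 44000.0 / 1.02 = 43137.3 Mb.
2 h 40 min = 160 min = 9600 s
Total bitrate budget: 43137.3 Mb / 9600 s = 4.493 Mbps.
Audio total: 216 + 448 = 664 kbps = 0.664 Mbps.
Video: 4.493 − 0.664 = 3.829 Mbps.

3.8 Mbps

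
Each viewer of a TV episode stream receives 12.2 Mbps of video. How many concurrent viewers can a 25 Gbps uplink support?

2049

25 Gbps = 25,000 Mbps; 25,000 / 12.200 = 2049.18 → 2049 viewers.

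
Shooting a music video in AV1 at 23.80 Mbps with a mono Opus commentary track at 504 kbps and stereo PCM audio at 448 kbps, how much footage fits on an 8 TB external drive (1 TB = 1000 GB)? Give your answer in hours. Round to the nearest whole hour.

Audio total: 504 + 448 = 952 kbps = 0.952 Mbps.
Total bitrate: 23.80 + 0.952 = 24.752 Mbps.
Capacity: 8 TB = 64,000,000 Mb.
Recording time: 64,000,000 / 24.752 = 2,585,650 s ≈ 718 hours.

718 hours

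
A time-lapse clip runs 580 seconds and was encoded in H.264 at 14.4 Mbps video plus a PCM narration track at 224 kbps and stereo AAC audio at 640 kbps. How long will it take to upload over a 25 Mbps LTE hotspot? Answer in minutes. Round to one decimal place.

Audio total: 224 + 640 = 864 kbps = 0.864 Mbps.
Total bitrate: 15.264 Mbps.
File: 15.264 Mbps × 580 s = 8853.1 Mb.
At 25 Mbps: 8853.1 / 25 = 354.1 s ≈ 5.9 minutes.

5.9 minutes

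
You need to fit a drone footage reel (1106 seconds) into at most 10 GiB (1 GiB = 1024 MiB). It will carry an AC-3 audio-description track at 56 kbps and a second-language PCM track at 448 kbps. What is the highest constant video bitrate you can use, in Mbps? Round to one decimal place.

77.2 Mbps

Budget: 10 GiB = 85899.3 Mb.
Total bitrate budget: 85899.3 Mb / 1106 s = 77.667 Mbps.
Audio total: 56 + 448 = 504 kbps = 0.504 Mbps.
Video: 77.667 − 0.504 = 77.163 Mbps.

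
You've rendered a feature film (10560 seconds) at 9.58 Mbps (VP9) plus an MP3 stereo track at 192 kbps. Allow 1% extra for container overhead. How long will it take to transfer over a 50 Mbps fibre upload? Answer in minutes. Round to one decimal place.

Audio: 192 kbps = 0.192 Mbps.
Total bitrate: 9.772 Mbps.
File: 9.772 Mbps × 10560 s = 103192.3 Mb.
With 1% container overhead: ×1.01. → 104224.2 Mb.
At 50 Mbps: 104224.2 / 50 = 2084.5 s ≈ 34.7 minutes.

34.7 minutes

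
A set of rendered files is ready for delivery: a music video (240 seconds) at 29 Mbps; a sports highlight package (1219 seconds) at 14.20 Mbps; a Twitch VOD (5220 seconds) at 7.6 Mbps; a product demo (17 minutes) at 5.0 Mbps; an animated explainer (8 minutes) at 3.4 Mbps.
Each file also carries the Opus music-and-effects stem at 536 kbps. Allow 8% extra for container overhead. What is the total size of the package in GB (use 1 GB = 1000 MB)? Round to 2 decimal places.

Audio: 536 kbps = 0.536 Mbps.
music video: 29.536 Mbps × 240 s × 1.08 = 7655.7 Mb
sports highlight package: 14.736 Mbps × 1219 s × 1.08 = 19400.2 Mb
Twitch VOD: 8.136 Mbps × 5220 s × 1.08 = 45867.5 Mb
product demo: 5.536 Mbps × 1020 s × 1.08 = 6098.5 Mb
animated explainer: 3.936 Mbps × 480 s × 1.08 = 2040.4 Mb
Total: 81062.4 Mb = 10132.8 MB.
= 10.13 GB.

10.13 GB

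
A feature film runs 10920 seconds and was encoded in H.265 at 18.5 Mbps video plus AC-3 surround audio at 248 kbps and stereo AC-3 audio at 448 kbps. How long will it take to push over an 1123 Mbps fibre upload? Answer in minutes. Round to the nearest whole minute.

Audio total: 248 + 448 = 696 kbps = 0.696 Mbps.
Total bitrate: 19.196 Mbps.
File: 19.196 Mbps × 10920 s = 209620.3 Mb.
At 1123 Mbps: 209620.3 / 1123 = 186.7 s ≈ 3.11 minutes.

3 minutes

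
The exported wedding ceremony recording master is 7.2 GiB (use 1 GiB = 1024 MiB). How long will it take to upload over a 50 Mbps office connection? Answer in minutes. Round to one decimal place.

File: 7.2 GiB = 61847.5 Mb.
At 50 Mbps: 61847.5 / 50 = 1237.0 s ≈ 20.6 minutes.

20.6 minutes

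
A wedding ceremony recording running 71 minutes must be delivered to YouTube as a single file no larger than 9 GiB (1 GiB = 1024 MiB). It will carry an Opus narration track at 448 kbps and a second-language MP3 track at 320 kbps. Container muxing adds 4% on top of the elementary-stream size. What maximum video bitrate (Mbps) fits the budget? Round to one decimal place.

16.7 Mbps

Budget: 9 GiB = 77309.4 Mb.
Stream payload after overhead: 77309.4 / 1.04 = 74336.0 Mb.
71 min = 4260 s
Total bitrate budget: 74336.0 Mb / 4260 s = 17.450 Mbps.
Audio total: 448 + 320 = 768 kbps = 0.768 Mbps.
Video: 17.450 − 0.768 = 16.682 Mbps.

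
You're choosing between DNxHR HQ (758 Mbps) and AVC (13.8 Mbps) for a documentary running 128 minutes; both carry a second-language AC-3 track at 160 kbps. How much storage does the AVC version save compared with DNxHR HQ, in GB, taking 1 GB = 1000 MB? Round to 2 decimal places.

128 min = 7680 s
Audio: 160 kbps = 0.160 Mbps.
DNxHR HQ: 758.160 Mbps × 7680 s = 5822668.8 Mb = 727.834 GB.
AVC: 13.960 Mbps × 7680 s = 107212.8 Mb = 13.402 GB.
Saving: 727.834 − 13.402 = 714.432 GB.

714.43 GB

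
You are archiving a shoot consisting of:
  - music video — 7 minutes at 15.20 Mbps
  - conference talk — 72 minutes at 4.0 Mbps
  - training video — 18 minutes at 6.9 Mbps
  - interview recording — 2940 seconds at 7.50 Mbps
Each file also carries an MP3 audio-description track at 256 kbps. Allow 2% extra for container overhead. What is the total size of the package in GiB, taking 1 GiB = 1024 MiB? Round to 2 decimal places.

Audio: 256 kbps = 0.256 Mbps.
music video: 15.456 Mbps × 420 s × 1.02 = 6621.4 Mb
conference talk: 4.256 Mbps × 4320 s × 1.02 = 18753.6 Mb
training video: 7.156 Mbps × 1080 s × 1.02 = 7883.0 Mb
interview recording: 7.756 Mbps × 2940 s × 1.02 = 23258.7 Mb
Total: 56516.7 Mb = 7064.6 MB.
= 6.579 GiB.

6.58 GiB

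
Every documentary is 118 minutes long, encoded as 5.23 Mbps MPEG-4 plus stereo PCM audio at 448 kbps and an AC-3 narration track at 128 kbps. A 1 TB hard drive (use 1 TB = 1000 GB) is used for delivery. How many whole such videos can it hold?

118 min = 7080 s
Audio total: 448 + 128 = 576 kbps = 0.576 Mbps.
Total bitrate: 5.806 Mbps.
Per item: 5.806 Mbps × 7080 s = 41,106 Mb = 5,138 MB.
Capacity: 1 TB = 8,000,000 Mb; 194.62 items → 194 complete.

194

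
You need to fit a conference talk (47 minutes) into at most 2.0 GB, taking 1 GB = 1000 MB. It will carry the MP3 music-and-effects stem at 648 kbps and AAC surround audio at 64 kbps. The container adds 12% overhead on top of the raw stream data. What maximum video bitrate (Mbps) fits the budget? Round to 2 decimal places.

Budget: 2.0 GB = 16000.0 Mb.
Stream payload after overhead: 16000.0 / 1.12 = 14285.7 Mb.
47 min = 2820 s
Total bitrate budget: 14285.7 Mb / 2820 s = 5.066 Mbps.
Audio total: 648 + 64 = 712 kbps = 0.712 Mbps.
Video: 5.066 − 0.712 = 4.354 Mbps.

4.35 Mbps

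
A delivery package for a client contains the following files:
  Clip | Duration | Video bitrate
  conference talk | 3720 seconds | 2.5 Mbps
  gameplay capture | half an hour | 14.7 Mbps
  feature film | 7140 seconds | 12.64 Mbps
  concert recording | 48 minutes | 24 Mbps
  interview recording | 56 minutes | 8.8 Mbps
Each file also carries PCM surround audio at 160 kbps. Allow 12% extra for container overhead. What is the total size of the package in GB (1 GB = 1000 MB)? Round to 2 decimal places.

Audio: 160 kbps = 0.160 Mbps.
conference talk: 2.660 Mbps × 3720 s × 1.12 = 11082.6 Mb
gameplay capture: 14.860 Mbps × 1800 s × 1.12 = 29957.8 Mb
feature film: 12.800 Mbps × 7140 s × 1.12 = 102359.0 Mb
concert recording: 24.160 Mbps × 2880 s × 1.12 = 77930.5 Mb
interview recording: 8.960 Mbps × 3360 s × 1.12 = 33718.3 Mb
Total: 255048.2 Mb = 31881.0 MB.
= 31.88 GB.

31.88 GB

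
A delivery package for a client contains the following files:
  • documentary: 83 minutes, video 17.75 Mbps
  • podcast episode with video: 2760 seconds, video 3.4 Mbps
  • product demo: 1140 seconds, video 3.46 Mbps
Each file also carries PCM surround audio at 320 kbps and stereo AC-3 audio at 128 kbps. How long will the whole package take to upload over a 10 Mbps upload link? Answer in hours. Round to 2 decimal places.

2.94 hours

Audio total: 320 + 128 = 448 kbps = 0.448 Mbps.
documentary: 18.198 Mbps × 4980 s = 90626.0 Mb
podcast episode with video: 3.848 Mbps × 2760 s = 10620.5 Mb
product demo: 3.908 Mbps × 1140 s = 4455.1 Mb
Total: 105701.6 Mb = 13212.7 MB.
At 10 Mbps: 105701.6 / 10 = 10570 s ≈ 2.94 hours.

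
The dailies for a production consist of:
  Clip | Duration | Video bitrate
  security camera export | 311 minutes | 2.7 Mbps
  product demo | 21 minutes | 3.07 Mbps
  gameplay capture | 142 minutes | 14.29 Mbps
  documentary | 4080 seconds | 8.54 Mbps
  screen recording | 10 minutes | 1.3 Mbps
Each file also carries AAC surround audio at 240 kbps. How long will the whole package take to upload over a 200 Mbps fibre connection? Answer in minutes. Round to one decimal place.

Audio: 240 kbps = 0.240 Mbps.
security camera export: 2.940 Mbps × 18660 s = 54860.4 Mb
product demo: 3.310 Mbps × 1260 s = 4170.6 Mb
gameplay capture: 14.530 Mbps × 8520 s = 123795.6 Mb
documentary: 8.780 Mbps × 4080 s = 35822.4 Mb
screen recording: 1.540 Mbps × 600 s = 924.0 Mb
Total: 219573.0 Mb = 27446.6 MB.
At 200 Mbps: 219573.0 / 200 = 1098 s ≈ 18.3 minutes.

18.3 minutes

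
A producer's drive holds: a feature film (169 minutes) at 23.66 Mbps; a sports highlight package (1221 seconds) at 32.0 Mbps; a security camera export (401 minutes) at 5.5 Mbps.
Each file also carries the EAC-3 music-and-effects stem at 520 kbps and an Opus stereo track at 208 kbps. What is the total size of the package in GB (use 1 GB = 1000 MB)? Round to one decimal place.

Audio total: 520 + 208 = 728 kbps = 0.728 Mbps.
feature film: 24.388 Mbps × 10140 s = 247294.3 Mb
sports highlight package: 32.728 Mbps × 1221 s = 39960.9 Mb
security camera export: 6.228 Mbps × 24060 s = 149845.7 Mb
Total: 437100.9 Mb = 54637.6 MB.
= 54.64 GB.

54.6 GB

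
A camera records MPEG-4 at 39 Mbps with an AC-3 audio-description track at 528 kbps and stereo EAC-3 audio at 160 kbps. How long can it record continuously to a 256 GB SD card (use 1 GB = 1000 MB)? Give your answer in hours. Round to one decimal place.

Audio total: 528 + 160 = 688 kbps = 0.688 Mbps.
Total bitrate: 39 + 0.688 = 39.688 Mbps.
Capacity: 256 GB = 2,048,000 Mb.
Recording time: 2,048,000 / 39.688 = 51,602 s ≈ 14.3 hours.

14.3 hours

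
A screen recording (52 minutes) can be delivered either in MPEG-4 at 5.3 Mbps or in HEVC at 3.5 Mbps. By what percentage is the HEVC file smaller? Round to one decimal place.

34.0%

52 min = 3120 s
MPEG-4: 5.300 Mbps × 3120 s = 16536.0 Mb = 2.067 GB.
HEVC: 3.500 Mbps × 3120 s = 10920.0 Mb = 1.365 GB.
Reduction: (1 − 1.365/2.067) × 100 = 33.96%.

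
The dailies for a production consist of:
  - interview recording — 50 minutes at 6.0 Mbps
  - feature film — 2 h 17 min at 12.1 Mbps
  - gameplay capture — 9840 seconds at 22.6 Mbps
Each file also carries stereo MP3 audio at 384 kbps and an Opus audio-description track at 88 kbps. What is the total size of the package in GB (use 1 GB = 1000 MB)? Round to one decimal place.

43.7 GB

Audio total: 384 + 88 = 472 kbps = 0.472 Mbps.
interview recording: 6.472 Mbps × 3000 s = 19416.0 Mb
feature film: 12.572 Mbps × 8220 s = 103341.8 Mb
gameplay capture: 23.072 Mbps × 9840 s = 227028.5 Mb
Total: 349786.3 Mb = 43723.3 MB.
= 43.72 GB.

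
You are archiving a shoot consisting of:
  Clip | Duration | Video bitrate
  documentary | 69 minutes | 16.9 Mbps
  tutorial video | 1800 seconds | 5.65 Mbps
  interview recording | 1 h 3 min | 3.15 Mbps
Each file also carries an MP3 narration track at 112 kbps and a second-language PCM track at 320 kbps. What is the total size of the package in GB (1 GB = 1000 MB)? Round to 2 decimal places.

12.03 GB

Audio total: 112 + 320 = 432 kbps = 0.432 Mbps.
documentary: 17.332 Mbps × 4140 s = 71754.5 Mb
tutorial video: 6.082 Mbps × 1800 s = 10947.6 Mb
interview recording: 3.582 Mbps × 3780 s = 13540.0 Mb
Total: 96242.0 Mb = 12030.3 MB.
= 12.03 GB.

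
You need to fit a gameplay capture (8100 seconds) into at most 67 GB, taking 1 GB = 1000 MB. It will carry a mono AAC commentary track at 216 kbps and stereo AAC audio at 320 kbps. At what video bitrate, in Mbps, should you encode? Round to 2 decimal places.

Budget: 67 GB = 536000.0 Mb.
Total bitrate budget: 536000.0 Mb / 8100 s = 66.173 Mbps.
Audio total: 216 + 320 = 536 kbps = 0.536 Mbps.
Video: 66.173 − 0.536 = 65.637 Mbps.

65.64 Mbps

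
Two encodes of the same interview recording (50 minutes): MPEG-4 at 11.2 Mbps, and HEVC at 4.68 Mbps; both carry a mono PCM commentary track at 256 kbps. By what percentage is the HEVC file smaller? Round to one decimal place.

56.9%

50 min = 3000 s
Audio: 256 kbps = 0.256 Mbps.
MPEG-4: 11.456 Mbps × 3000 s = 34368.0 Mb = 4.296 GB.
HEVC: 4.936 Mbps × 3000 s = 14808.0 Mb = 1.851 GB.
Reduction: (1 − 1.851/4.296) × 100 = 56.91%.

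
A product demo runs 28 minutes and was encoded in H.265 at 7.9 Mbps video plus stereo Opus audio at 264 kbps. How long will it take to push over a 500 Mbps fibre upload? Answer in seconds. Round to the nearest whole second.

28 min = 1680 s
Audio: 264 kbps = 0.264 Mbps.
Total bitrate: 8.164 Mbps.
File: 8.164 Mbps × 1680 s = 13715.5 Mb.
At 500 Mbps: 13715.5 / 500 = 27.4 s ≈ 27.4 seconds.

27 seconds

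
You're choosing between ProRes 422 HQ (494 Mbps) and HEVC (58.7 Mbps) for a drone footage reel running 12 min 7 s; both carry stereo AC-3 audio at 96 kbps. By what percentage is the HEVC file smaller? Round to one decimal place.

88.1%

12 min 7 s = 727 s
Audio: 96 kbps = 0.096 Mbps.
ProRes 422 HQ: 494.096 Mbps × 727 s = 359207.8 Mb = 44.901 GB.
HEVC: 58.796 Mbps × 727 s = 42744.7 Mb = 5.343 GB.
Reduction: (1 − 5.343/44.901) × 100 = 88.10%.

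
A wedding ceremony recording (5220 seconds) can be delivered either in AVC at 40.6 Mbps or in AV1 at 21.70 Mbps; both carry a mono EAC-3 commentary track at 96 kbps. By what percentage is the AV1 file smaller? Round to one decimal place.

Audio: 96 kbps = 0.096 Mbps.
AVC: 40.696 Mbps × 5220 s = 212433.1 Mb = 24.730 GiB.
AV1: 21.796 Mbps × 5220 s = 113775.1 Mb = 13.245 GiB.
Reduction: (1 − 13.245/24.730) × 100 = 46.44%.

46.4%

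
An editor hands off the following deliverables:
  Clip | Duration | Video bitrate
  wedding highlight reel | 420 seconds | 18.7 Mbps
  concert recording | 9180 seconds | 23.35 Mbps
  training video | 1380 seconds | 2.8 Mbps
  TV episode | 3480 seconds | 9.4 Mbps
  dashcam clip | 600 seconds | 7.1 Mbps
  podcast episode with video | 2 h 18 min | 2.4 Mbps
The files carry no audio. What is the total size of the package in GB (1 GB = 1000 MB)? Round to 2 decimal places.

wedding highlight reel: 18.700 Mbps × 420 s = 7854.0 Mb
concert recording: 23.350 Mbps × 9180 s = 214353.0 Mb
training video: 2.800 Mbps × 1380 s = 3864.0 Mb
TV episode: 9.400 Mbps × 3480 s = 32712.0 Mb
dashcam clip: 7.100 Mbps × 600 s = 4260.0 Mb
podcast episode with video: 2.400 Mbps × 8280 s = 19872.0 Mb
Total: 282915.0 Mb = 35364.4 MB.
= 35.36 GB.

35.36 GB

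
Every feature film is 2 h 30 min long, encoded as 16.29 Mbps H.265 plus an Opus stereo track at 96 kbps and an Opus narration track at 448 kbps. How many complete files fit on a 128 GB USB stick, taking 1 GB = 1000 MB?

2 h 30 min = 150 min = 9000 s
Audio total: 96 + 448 = 544 kbps = 0.544 Mbps.
Total bitrate: 16.834 Mbps.
Per item: 16.834 Mbps × 9000 s = 151,506 Mb = 18,938 MB.
Capacity: 128 GB = 1,024,000 Mb; 6.76 items → 6 complete.

6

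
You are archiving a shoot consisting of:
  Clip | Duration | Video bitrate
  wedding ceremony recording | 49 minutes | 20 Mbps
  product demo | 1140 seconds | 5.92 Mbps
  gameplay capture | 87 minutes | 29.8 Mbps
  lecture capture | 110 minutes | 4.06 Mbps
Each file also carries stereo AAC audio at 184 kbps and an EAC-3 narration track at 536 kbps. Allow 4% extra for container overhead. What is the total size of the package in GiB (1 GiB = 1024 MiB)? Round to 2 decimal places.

Audio total: 184 + 536 = 720 kbps = 0.720 Mbps.
wedding ceremony recording: 20.720 Mbps × 2940 s × 1.04 = 63353.5 Mb
product demo: 6.640 Mbps × 1140 s × 1.04 = 7872.4 Mb
gameplay capture: 30.520 Mbps × 5220 s × 1.04 = 165687.0 Mb
lecture capture: 4.780 Mbps × 6600 s × 1.04 = 32809.9 Mb
Total: 269722.8 Mb = 33715.3 MB.
= 31.40 GiB.

31.40 GiB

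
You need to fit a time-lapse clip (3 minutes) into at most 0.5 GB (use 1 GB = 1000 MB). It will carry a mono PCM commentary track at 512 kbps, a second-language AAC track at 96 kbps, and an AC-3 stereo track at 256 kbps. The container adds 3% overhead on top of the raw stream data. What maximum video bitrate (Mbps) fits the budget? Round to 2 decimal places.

20.71 Mbps

Budget: 0.5 GB = 4000.0 Mb.
Stream payload after overhead: 4000.0 / 1.03 = 3883.5 Mb.
3 min = 180 s
Total bitrate budget: 3883.5 Mb / 180 s = 21.575 Mbps.
Audio total: 512 + 96 + 256 = 864 kbps = 0.864 Mbps.
Video: 21.575 − 0.864 = 20.711 Mbps.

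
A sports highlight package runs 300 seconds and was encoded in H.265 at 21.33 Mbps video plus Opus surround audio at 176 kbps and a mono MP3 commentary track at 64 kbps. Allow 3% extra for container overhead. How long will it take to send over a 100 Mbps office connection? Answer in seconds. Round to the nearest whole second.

67 seconds

Audio total: 176 + 64 = 240 kbps = 0.240 Mbps.
Total bitrate: 21.570 Mbps.
File: 21.570 Mbps × 300 s = 6471.0 Mb.
With 3% container overhead: ×1.03. → 6665.1 Mb.
At 100 Mbps: 6665.1 / 100 = 66.7 s ≈ 66.7 seconds.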